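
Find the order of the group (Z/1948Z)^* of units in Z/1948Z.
(Z/1948Z)^* consists of the classes a with gcd(a, 1948) = 1, so its order is φ(1948). φ is multiplicative, with φ(p^e) = p^e − p^(e−1). Factorise 1948 = 2^2 · 487. Then
  φ(1948) = (2^2 − 2^1) · (487 − 1) = 2 · 486 = 972.
Thus |(Z/1948Z)^*| = 972.

Final answer: |(Z/1948Z)^*| = 972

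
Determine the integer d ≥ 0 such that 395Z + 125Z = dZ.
(395, 125) = (5); d = 5

In the PID Z, (a, b) is generated by gcd(a, b). Compute gcd(395, 125) with the extended Euclidean algorithm, tracking rows (r, s, t) with s·395 + t·125 = r:
  row A: (395, 1, 0)   [1·395 + 0·125 = 395]
  row B: (125, 0, 1)   [0·395 + 1·125 = 125]
  395 = 3·125 + 20   → row C = row A − 3·row B = (20, 1, −3)   [check: 1·395 − 3·125 = 20]
  125 = 6·20 + 5   → row D = row B − 6·row C = (5, −6, 19)   [check: −6·395 + 19·125 = 5]
  20 = 4·5 + 0   → remainder 0, stop. gcd = 5 (last nonzero row D).
So gcd(395, 125) = 5, with Bézout identity −6·395 + 19·125 = 5. Containment (⊇): the Bézout identity exhibits 5 as an element of (395, 125), giving (5) ⊆ (395, 125). Containment (⊆): since 5 | 395 and 5 | 125 (395 = 5·79, 125 = 5·25), every Z-linear combination of 395 and 125 is divisible by 5, so (395, 125) ⊆ (5). Therefore (395, 125) = (5), d = 5.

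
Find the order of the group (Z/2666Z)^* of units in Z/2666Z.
|(Z/2666Z)^*| = 1260

(Z/2666Z)^* consists of the classes a with gcd(a, 2666) = 1, so its order is φ(2666). φ is multiplicative, with φ(p^e) = p^e − p^(e−1). Factorise 2666 = 2 · 31 · 43. Then
  φ(2666) = (2 − 1) · (31 − 1) · (43 − 1) = 1 · 30 · 42 = 1260.
Thus |(Z/2666Z)^*| = 1260.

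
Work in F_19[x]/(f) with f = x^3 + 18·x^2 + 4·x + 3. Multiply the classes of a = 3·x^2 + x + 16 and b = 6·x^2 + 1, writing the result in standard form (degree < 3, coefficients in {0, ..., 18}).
a · b ≡ 13·x^2 + 3·x + 1 (mod f(x))

Multiply as integer polynomials: a · b = 18·x^4 + 6·x^3 + 99·x^2 + x + 16. Reducing coefficients mod 19: a · b ≡ 18·x^4 + 6·x^3 + 4·x^2 + x + 16. Now divide by f(x) = x^3 + 18·x^2 + 4·x + 3 in F_19[x], eliminating the leading term at each step:
  leading term 18·x^4: subtract (18·x)·f(x) = 18·x^4 + x^3 + 15·x^2 + 16·x, leaving 5·x^3 + 8·x^2 + 4·x + 16 (coefficients mod 19)
  leading term 5·x^3: subtract (5)·f(x) = 5·x^3 + 14·x^2 + x + 15, leaving 13·x^2 + 3·x + 1 (coefficients mod 19)
The degree is now < 3, so this is the remainder. Hence a · b ≡ 13·x^2 + 3·x + 1 in F_19[x]/(f).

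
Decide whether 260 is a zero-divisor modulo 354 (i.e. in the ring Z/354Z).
YES

gcd(260, 354) = 2 > 1, so 260 is not a unit in Z/354Z. In Z/nZ every nonzero non-unit is a zero-divisor: explicitly, take b = 354/gcd = 177 ≠ 0 (mod 354); then 260·177 = 46020 = 130·354, i.e. 260·177 ≡ 0 (mod 354). So 260 is a zero-divisor.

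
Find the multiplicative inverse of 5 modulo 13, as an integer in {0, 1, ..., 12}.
5^(−1) ≡ 8 (mod 13)

Apply the extended Euclidean algorithm to (13, 5), tracking rows (r, s, t) with s·13 + t·5 = r. Each division r_prev = q·r_cur + r_new produces the new row as (previous row) − q·(current row):
  row A: (13, 1, 0)   [1·13 + 0·5 = 13]
  row B: (5, 0, 1)   [0·13 + 1·5 = 5]
  13 = 2·5 + 3   → row C = row A − 2·row B = (3, 1, −2)   [check: 1·13 − 2·5 = 3]
  5 = 1·3 + 2   → row D = row B − 1·row C = (2, −1, 3)   [check: −1·13 + 3·5 = 2]
  3 = 1·2 + 1   → row E = row C − 1·row D = (1, 2, −5)   [check: 2·13 − 5·5 = 1]
  2 = 2·1 + 0   → remainder 0, stop. gcd = 1 (last nonzero row E).
The gcd is 1, so 5 is invertible mod 13. The last nonzero row gives 2·13 − 5·5 = 1, so t = −5. So 5^(−1) ≡ −5 ≡ 8 (mod 13). Verify: 5 · 8 = 40 ≡ 1 (mod 13). ✓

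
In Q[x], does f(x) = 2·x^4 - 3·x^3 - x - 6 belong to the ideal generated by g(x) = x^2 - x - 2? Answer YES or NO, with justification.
In Q[x] the ideal (g) consists of all multiples of g, so f ∈ (g) iff g | f, i.e. iff the remainder of f on division by g is 0. Divide f by g (g is monic, so eliminate the leading term of the running remainder at each step):
  leading term 2·x^4: subtract (2·x^2)·g(x) = 2·x^4 - 2·x^3 - 4·x^2, leaving -x^3 + 4·x^2 - x - 6
  leading term -x^3: subtract (-x)·g(x) = -x^3 + x^2 + 2·x, leaving 3·x^2 - 3·x - 6
  leading term 3·x^2: subtract (3)·g(x) = 3·x^2 - 3·x - 6, leaving 0
The remainder is 0, so f(x) = g(x) · h(x) with h(x) = 2·x^2 - x + 3. Hence g | f, i.e. f ∈ (g).

Final answer: YES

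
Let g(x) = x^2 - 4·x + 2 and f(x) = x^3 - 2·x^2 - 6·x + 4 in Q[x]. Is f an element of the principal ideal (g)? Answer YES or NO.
In Q[x] the ideal (g) consists of all multiples of g, so f ∈ (g) iff g | f, i.e. iff the remainder of f on division by g is 0. Divide f by g (g is monic, so eliminate the leading term of the running remainder at each step):
  leading term x^3: subtract (x)·g(x) = x^3 - 4·x^2 + 2·x, leaving 2·x^2 - 8·x + 4
  leading term 2·x^2: subtract (2)·g(x) = 2·x^2 - 8·x + 4, leaving 0
The remainder is 0, so f(x) = g(x) · h(x) with h(x) = x + 2. Hence g | f, i.e. f ∈ (g).

Final answer: YES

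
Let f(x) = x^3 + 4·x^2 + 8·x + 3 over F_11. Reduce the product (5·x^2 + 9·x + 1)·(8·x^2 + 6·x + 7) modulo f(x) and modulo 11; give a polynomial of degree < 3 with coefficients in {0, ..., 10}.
Multiply as integer polynomials: a · b = 40·x^4 + 102·x^3 + 97·x^2 + 69·x + 7. Reducing coefficients mod 11: a · b ≡ 7·x^4 + 3·x^3 + 9·x^2 + 3·x + 7. Now divide by f(x) = x^3 + 4·x^2 + 8·x + 3 in F_11[x], eliminating the leading term at each step:
  leading term 7·x^4: subtract (7·x)·f(x) = 7·x^4 + 6·x^3 + x^2 + 10·x, leaving 8·x^3 + 8·x^2 + 4·x + 7 (coefficients mod 11)
  leading term 8·x^3: subtract (8)·f(x) = 8·x^3 + 10·x^2 + 9·x + 2, leaving 9·x^2 + 6·x + 5 (coefficients mod 11)
The degree is now < 3, so this is the remainder. Hence a · b ≡ 9·x^2 + 6·x + 5 in F_11[x]/(f).

Final answer: a · b ≡ 9·x^2 + 6·x + 5 (mod f(x))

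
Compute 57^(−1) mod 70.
57^(−1) ≡ 43 (mod 70)

Apply the extended Euclidean algorithm to (70, 57), tracking rows (r, s, t) with s·70 + t·57 = r. Each division r_prev = q·r_cur + r_new produces the new row as (previous row) − q·(current row):
  row A: (70, 1, 0)   [1·70 + 0·57 = 70]
  row B: (57, 0, 1)   [0·70 + 1·57 = 57]
  70 = 1·57 + 13   → row C = row A − 1·row B = (13, 1, −1)   [check: 1·70 − 1·57 = 13]
  57 = 4·13 + 5   → row D = row B − 4·row C = (5, −4, 5)   [check: −4·70 + 5·57 = 5]
  13 = 2·5 + 3   → row E = row C − 2·row D = (3, 9, −11)   [check: 9·70 − 11·57 = 3]
  5 = 1·3 + 2   → row F = row D − 1·row E = (2, −13, 16)   [check: −13·70 + 16·57 = 2]
  3 = 1·2 + 1   → row G = row E − 1·row F = (1, 22, −27)   [check: 22·70 − 27·57 = 1]
  2 = 2·1 + 0   → remainder 0, stop. gcd = 1 (last nonzero row G).
The gcd is 1, so 57 is invertible mod 70. The last nonzero row gives 22·70 − 27·57 = 1, so t = −27. So 57^(−1) ≡ −27 ≡ 43 (mod 70). Verify: 57 · 43 = 2451 ≡ 1 (mod 70). ✓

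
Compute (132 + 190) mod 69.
46

Reduce the summands first: 132 ≡ 63, 190 ≡ 52 (mod 69), so 132 + 190 ≡ 63 + 52 (mod 69). 63 + 52 = 115; 115 = 1·69 + 46, so (132 + 190) mod 69 = 46.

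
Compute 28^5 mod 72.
Use repeated squaring. Binary(5) = 101. Walk through the bits of the exponent 5 left-to-right: at each bit after the leading one, square the running value, then multiply by 28 if the bit is 1 (always reducing mod 72):
  bit 1 = 1 (leading): start with 28.
  bit 2 = 0: square 28^2 = 784 ≡ 64 (mod 72).
  bit 3 = 1: square 64^2 = 4096 ≡ 64; bit is 1, so multiply 64·28 = 1792 ≡ 64 (mod 72).
Final value: 28^5 ≡ 64 (mod 72).

Final answer: 64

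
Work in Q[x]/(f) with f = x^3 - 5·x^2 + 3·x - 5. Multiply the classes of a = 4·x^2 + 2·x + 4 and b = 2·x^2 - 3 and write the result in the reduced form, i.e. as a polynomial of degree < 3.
a · b ≡ 192·x^2 - 98·x + 208 (mod f(x))

First multiply in Q[x] without reducing: a · b = 8·x^4 + 4·x^3 - 4·x^2 - 6·x - 12. Now divide by f(x) = x^3 - 5·x^2 + 3·x - 5, eliminating the leading term at each step:
  leading term 8·x^4: subtract (8·x)·f(x) = 8·x^4 - 40·x^3 + 24·x^2 - 40·x, leaving 44·x^3 - 28·x^2 + 34·x - 12
  leading term 44·x^3: subtract (44)·f(x) = 44·x^3 - 220·x^2 + 132·x - 220, leaving 192·x^2 - 98·x + 208
The degree is now < 3, so this is the remainder. Hence a · b ≡ 192·x^2 - 98·x + 208 in Q[x]/(f).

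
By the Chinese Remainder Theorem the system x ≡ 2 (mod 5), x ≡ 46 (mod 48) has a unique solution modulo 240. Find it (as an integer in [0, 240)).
x ≡ 142 (mod 240); the representative in [0, 240) is 142

The moduli 5, 48 are pairwise coprime, so by the CRT there is a unique solution mod 5·48 = 240.
Solve by successive substitution. Start with x ≡ 2 (mod 5).
  Combine with x ≡ 46 (mod 48): write x = 2 + 5·t and require 2 + 5·t ≡ 46 (mod 48), i.e. 5·t ≡ 46 − 2 ≡ 44 (mod 48). Since 5^(−1) ≡ 29 (mod 48), t ≡ 29·44 ≡ 28 (mod 48). So x ≡ 2 + 5·28 = 142 (mod 240).
Unique solution in [0, 240): x = 142.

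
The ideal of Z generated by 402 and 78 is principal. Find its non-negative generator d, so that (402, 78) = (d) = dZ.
In the PID Z, (a, b) is generated by gcd(a, b). Compute gcd(402, 78) with the extended Euclidean algorithm, tracking rows (r, s, t) with s·402 + t·78 = r:
  row A: (402, 1, 0)   [1·402 + 0·78 = 402]
  row B: (78, 0, 1)   [0·402 + 1·78 = 78]
  402 = 5·78 + 12   → row C = row A − 5·row B = (12, 1, −5)   [check: 1·402 − 5·78 = 12]
  78 = 6·12 + 6   → row D = row B − 6·row C = (6, −6, 31)   [check: −6·402 + 31·78 = 6]
  12 = 2·6 + 0   → remainder 0, stop. gcd = 6 (last nonzero row D).
So gcd(402, 78) = 6, with Bézout identity −6·402 + 31·78 = 6. Containment (⊇): the Bézout identity exhibits 6 as an element of (402, 78), giving (6) ⊆ (402, 78). Containment (⊆): since 6 | 402 and 6 | 78 (402 = 6·67, 78 = 6·13), every Z-linear combination of 402 and 78 is divisible by 6, so (402, 78) ⊆ (6). Therefore (402, 78) = (6), d = 6.

Final answer: (402, 78) = (6); d = 6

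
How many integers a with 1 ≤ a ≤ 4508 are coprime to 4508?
1848

The number of a ∈ {1, ..., 4508} with gcd(a, 4508) = 1 is by definition Euler's totient φ(4508). φ is multiplicative, with φ(p^e) = p^e − p^(e−1). Factorise 4508 = 2^2 · 7^2 · 23. Then
  φ(4508) = (2^2 − 2^1) · (7^2 − 7^1) · (23 − 1) = 2 · 42 · 22 = 1848.
So there are 1848 such integers.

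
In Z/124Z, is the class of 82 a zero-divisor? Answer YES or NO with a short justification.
gcd(82, 124) = 2 > 1, so 82 is not a unit in Z/124Z. In Z/nZ every nonzero non-unit is a zero-divisor: explicitly, take b = 124/gcd = 62 ≠ 0 (mod 124); then 82·62 = 5084 = 41·124, i.e. 82·62 ≡ 0 (mod 124). So 82 is a zero-divisor.

Final answer: YES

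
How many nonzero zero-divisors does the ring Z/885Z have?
In Z/885Z each nonzero element is either a unit (gcd with 885 is 1) or a zero-divisor (gcd > 1). The number of units is φ(885): factorise 885 = 3 · 5 · 59, so φ(885) = (3 − 1) · (5 − 1) · (59 − 1) = 2 · 4 · 58 = 464. The nonzero elements number 885 − 1 = 884. Hence the nonzero zero-divisors number 884 − 464 = 420.

Final answer: Z/885Z has 420 nonzero zero-divisors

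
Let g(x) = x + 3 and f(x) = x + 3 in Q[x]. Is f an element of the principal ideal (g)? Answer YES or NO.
YES

In Q[x] the ideal (g) consists of all multiples of g, so f ∈ (g) iff g | f, i.e. iff the remainder of f on division by g is 0. Divide f by g (g is monic, so eliminate the leading term of the running remainder at each step):
  leading term x: subtract (1)·g(x) = x + 3, leaving 0
The remainder is 0, so f(x) = g(x) · h(x) with h(x) = 1. Hence g | f, i.e. f ∈ (g).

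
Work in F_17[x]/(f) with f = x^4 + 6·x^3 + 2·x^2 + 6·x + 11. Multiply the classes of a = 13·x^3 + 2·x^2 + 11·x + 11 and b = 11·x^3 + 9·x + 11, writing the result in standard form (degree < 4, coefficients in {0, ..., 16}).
a · b ≡ x^3 + 3·x^2 + 8·x + 9 (mod f(x))

Multiply as integer polynomials: a · b = 143·x^6 + 22·x^5 + 238·x^4 + 282·x^3 + 121·x^2 + 220·x + 121. Reducing coefficients mod 17: a · b ≡ 7·x^6 + 5·x^5 + 10·x^3 + 2·x^2 + 16·x + 2. Now divide by f(x) = x^4 + 6·x^3 + 2·x^2 + 6·x + 11 in F_17[x], eliminating the leading term at each step:
  leading term 7·x^6: subtract (7·x^2)·f(x) = 7·x^6 + 8·x^5 + 14·x^4 + 8·x^3 + 9·x^2, leaving 14·x^5 + 3·x^4 + 2·x^3 + 10·x^2 + 16·x + 2 (coefficients mod 17)
  leading term 14·x^5: subtract (14·x)·f(x) = 14·x^5 + 16·x^4 + 11·x^3 + 16·x^2 + x, leaving 4·x^4 + 8·x^3 + 11·x^2 + 15·x + 2 (coefficients mod 17)
  leading term 4·x^4: subtract (4)·f(x) = 4·x^4 + 7·x^3 + 8·x^2 + 7·x + 10, leaving x^3 + 3·x^2 + 8·x + 9 (coefficients mod 17)
The degree is now < 4, so this is the remainder. Hence a · b ≡ x^3 + 3·x^2 + 8·x + 9 in F_17[x]/(f).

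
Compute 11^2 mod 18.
13

Use repeated squaring. Binary(2) = 10. Walk through the bits of the exponent 2 left-to-right: at each bit after the leading one, square the running value, then multiply by 11 if the bit is 1 (always reducing mod 18):
  bit 1 = 1 (leading): start with 11.
  bit 2 = 0: square 11^2 = 121 ≡ 13 (mod 18).
Final value: 11^2 ≡ 13 (mod 18).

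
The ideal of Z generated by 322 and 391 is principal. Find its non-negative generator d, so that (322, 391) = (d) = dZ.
In the PID Z, (a, b) is generated by gcd(a, b). Compute gcd(391, 322) with the extended Euclidean algorithm, tracking rows (r, s, t) with s·391 + t·322 = r:
  row A: (391, 1, 0)   [1·391 + 0·322 = 391]
  row B: (322, 0, 1)   [0·391 + 1·322 = 322]
  391 = 1·322 + 69   → row C = row A − 1·row B = (69, 1, −1)   [check: 1·391 − 1·322 = 69]
  322 = 4·69 + 46   → row D = row B − 4·row C = (46, −4, 5)   [check: −4·391 + 5·322 = 46]
  69 = 1·46 + 23   → row E = row C − 1·row D = (23, 5, −6)   [check: 5·391 − 6·322 = 23]
  46 = 2·23 + 0   → remainder 0, stop. gcd = 23 (last nonzero row E).
So gcd(322, 391) = 23, with Bézout identity 5·391 − 6·322 = 23. Containment (⊇): the Bézout identity exhibits 23 as an element of (322, 391), giving (23) ⊆ (322, 391). Containment (⊆): since 23 | 322 and 23 | 391 (322 = 23·14, 391 = 23·17), every Z-linear combination of 322 and 391 is divisible by 23, so (322, 391) ⊆ (23). Therefore (322, 391) = (23), d = 23.

Final answer: (322, 391) = (23); d = 23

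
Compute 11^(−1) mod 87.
Apply the extended Euclidean algorithm to (87, 11), tracking rows (r, s, t) with s·87 + t·11 = r. Each division r_prev = q·r_cur + r_new produces the new row as (previous row) − q·(current row):
  row A: (87, 1, 0)   [1·87 + 0·11 = 87]
  row B: (11, 0, 1)   [0·87 + 1·11 = 11]
  87 = 7·11 + 10   → row C = row A − 7·row B = (10, 1, −7)   [check: 1·87 − 7·11 = 10]
  11 = 1·10 + 1   → row D = row B − 1·row C = (1, −1, 8)   [check: −1·87 + 8·11 = 1]
  10 = 10·1 + 0   → remainder 0, stop. gcd = 1 (last nonzero row D).
The gcd is 1, so 11 is invertible mod 87. The last nonzero row gives −1·87 + 8·11 = 1, so t = 8. So 11^(−1) ≡ 8 (mod 87). Verify: 11 · 8 = 88 ≡ 1 (mod 87). ✓

Final answer: 11^(−1) ≡ 8 (mod 87)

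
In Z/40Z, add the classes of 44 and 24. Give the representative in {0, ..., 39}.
Reduce the summands first: 44 ≡ 4 (mod 40), so 44 + 24 ≡ 4 + 24 (mod 40). 4 + 24 = 28; 28 = 0·40 + 28, so (44 + 24) mod 40 = 28.

Final answer: 28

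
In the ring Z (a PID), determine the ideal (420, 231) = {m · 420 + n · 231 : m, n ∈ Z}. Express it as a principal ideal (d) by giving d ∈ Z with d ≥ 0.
(420, 231) = (21); d = 21

In the PID Z, (a, b) is generated by gcd(a, b). Compute gcd(420, 231) with the extended Euclidean algorithm, tracking rows (r, s, t) with s·420 + t·231 = r:
  row A: (420, 1, 0)   [1·420 + 0·231 = 420]
  row B: (231, 0, 1)   [0·420 + 1·231 = 231]
  420 = 1·231 + 189   → row C = row A − 1·row B = (189, 1, −1)   [check: 1·420 − 1·231 = 189]
  231 = 1·189 + 42   → row D = row B − 1·row C = (42, −1, 2)   [check: −1·420 + 2·231 = 42]
  189 = 4·42 + 21   → row E = row C − 4·row D = (21, 5, −9)   [check: 5·420 − 9·231 = 21]
  42 = 2·21 + 0   → remainder 0, stop. gcd = 21 (last nonzero row E).
So gcd(420, 231) = 21, with Bézout identity 5·420 − 9·231 = 21. Containment (⊇): the Bézout identity exhibits 21 as an element of (420, 231), giving (21) ⊆ (420, 231). Containment (⊆): since 21 | 420 and 21 | 231 (420 = 21·20, 231 = 21·11), every Z-linear combination of 420 and 231 is divisible by 21, so (420, 231) ⊆ (21). Therefore (420, 231) = (21), d = 21.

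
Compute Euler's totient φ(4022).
φ(4022) = 2010

φ is multiplicative, with φ(p^e) = p^e − p^(e−1). Factorise 4022 = 2 · 2011. Then
  φ(4022) = (2 − 1) · (2011 − 1) = 1 · 2010 = 2010.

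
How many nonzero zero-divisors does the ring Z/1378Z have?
In Z/1378Z each nonzero element is either a unit (gcd with 1378 is 1) or a zero-divisor (gcd > 1). The number of units is φ(1378): factorise 1378 = 2 · 13 · 53, so φ(1378) = (2 − 1) · (13 − 1) · (53 − 1) = 1 · 12 · 52 = 624. The nonzero elements number 1378 − 1 = 1377. Hence the nonzero zero-divisors number 1377 − 624 = 753.

Final answer: Z/1378Z has 753 nonzero zero-divisors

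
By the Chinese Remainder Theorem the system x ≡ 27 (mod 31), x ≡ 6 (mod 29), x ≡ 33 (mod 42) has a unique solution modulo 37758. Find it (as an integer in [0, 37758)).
The moduli 31, 29, 42 are pairwise coprime, so by the CRT there is a unique solution mod 31·29·42 = 37758.
Solve by successive substitution. Start with x ≡ 27 (mod 31).
  Combine with x ≡ 6 (mod 29): write x = 27 + 31·t and require 27 + 31·t ≡ 6 (mod 29), i.e. 31·t ≡ 6 − 27 ≡ 8 (mod 29). Since 31^(−1) ≡ 15 (mod 29) (31 ≡ 2 (mod 29)), t ≡ 15·8 ≡ 4 (mod 29). So x ≡ 27 + 31·4 = 151 (mod 899).
  Combine with x ≡ 33 (mod 42): write x = 151 + 899·t and require 151 + 899·t ≡ 33 (mod 42), i.e. 899·t ≡ 33 − 151 ≡ 8 (mod 42). Since 899^(−1) ≡ 5 (mod 42) (899 ≡ 17 (mod 42)), t ≡ 5·8 ≡ 40 (mod 42). So x ≡ 151 + 899·40 = 36111 (mod 37758).
Unique solution in [0, 37758): x = 36111.

Final answer: x ≡ 36111 (mod 37758); the representative in [0, 37758) is 36111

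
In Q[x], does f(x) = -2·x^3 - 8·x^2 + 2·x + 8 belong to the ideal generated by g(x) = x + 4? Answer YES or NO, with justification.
In Q[x] the ideal (g) consists of all multiples of g, so f ∈ (g) iff g | f, i.e. iff the remainder of f on division by g is 0. Divide f by g (g is monic, so eliminate the leading term of the running remainder at each step):
  leading term -2·x^3: subtract (-2·x^2)·g(x) = -2·x^3 - 8·x^2, leaving 2·x + 8
  leading term 2·x: subtract (2)·g(x) = 2·x + 8, leaving 0
The remainder is 0, so f(x) = g(x) · h(x) with h(x) = 2 - 2·x^2. Hence g | f, i.e. f ∈ (g).

Final answer: YES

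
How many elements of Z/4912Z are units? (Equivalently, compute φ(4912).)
Z/4912Z has φ(4912) = 2448 units

An element a ∈ Z/4912Z is a unit iff gcd(a, 4912) = 1, so the number of units is φ(4912). φ is multiplicative, with φ(p^e) = p^e − p^(e−1). Factorise 4912 = 2^4 · 307. Then
  φ(4912) = (2^4 − 2^3) · (307 − 1) = 8 · 306 = 2448.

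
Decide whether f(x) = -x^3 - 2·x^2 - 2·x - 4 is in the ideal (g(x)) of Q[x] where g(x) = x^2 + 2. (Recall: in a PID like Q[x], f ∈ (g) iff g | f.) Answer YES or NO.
YES

In Q[x] the ideal (g) consists of all multiples of g, so f ∈ (g) iff g | f, i.e. iff the remainder of f on division by g is 0. Divide f by g (g is monic, so eliminate the leading term of the running remainder at each step):
  leading term -x^3: subtract (-x)·g(x) = -x^3 - 2·x, leaving -2·x^2 - 4
  leading term -2·x^2: subtract (-2)·g(x) = -2·x^2 - 4, leaving 0
The remainder is 0, so f(x) = g(x) · h(x) with h(x) = -x - 2. Hence g | f, i.e. f ∈ (g).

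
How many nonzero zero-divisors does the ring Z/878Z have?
Z/878Z has 439 nonzero zero-divisors

In Z/878Z each nonzero element is either a unit (gcd with 878 is 1) or a zero-divisor (gcd > 1). The number of units is φ(878): factorise 878 = 2 · 439, so φ(878) = (2 − 1) · (439 − 1) = 1 · 438 = 438. The nonzero elements number 878 − 1 = 877. Hence the nonzero zero-divisors number 877 − 438 = 439.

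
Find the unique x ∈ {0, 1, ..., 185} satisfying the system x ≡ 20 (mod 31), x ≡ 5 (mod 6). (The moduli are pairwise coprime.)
The moduli 31, 6 are pairwise coprime, so by the CRT there is a unique solution mod 31·6 = 186.
Solve by successive substitution. Start with x ≡ 20 (mod 31).
  Combine with x ≡ 5 (mod 6): write x = 20 + 31·t and require 20 + 31·t ≡ 5 (mod 6), i.e. 31·t ≡ 5 − 20 ≡ 3 (mod 6). Since 31^(−1) ≡ 1 (mod 6) (31 ≡ 1 (mod 6)), t ≡ 1·3 ≡ 3 (mod 6). So x ≡ 20 + 31·3 = 113 (mod 186).
Unique solution in [0, 186): x = 113.

Final answer: x ≡ 113 (mod 186); the representative in [0, 186) is 113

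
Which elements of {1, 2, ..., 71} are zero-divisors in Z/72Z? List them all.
nonzero zero-divisors of Z/72Z = {2, 3, 4, 6, 8, 9, 10, 12, 14, 15, 16, 18, 20, 21, 22, 24, 26, 27, 28, 30, 32, 33, 34, 36, 38, 39, 40, 42, 44, 45, 46, 48, 50, 51, 52, 54, 56, 57, 58, 60, 62, 63, 64, 66, 68, 69, 70}

An element a ∈ Z/72Z (with a ≠ 0) is a zero-divisor iff gcd(a, 72) > 1 (because a is a unit precisely when gcd(a, n) = 1, and in Z/nZ every nonzero, non-unit element is a zero-divisor). Scan a = 1, ..., 71 and keep those with gcd(a, 72) > 1:
  gcd(2, 72) = 2, gcd(3, 72) = 3, gcd(4, 72) = 4, gcd(6, 72) = 6, gcd(8, 72) = 8, gcd(9, 72) = 9, gcd(10, 72) = 2, gcd(12, 72) = 12, gcd(14, 72) = 2, gcd(15, 72) = 3, gcd(16, 72) = 8, gcd(18, 72) = 18, gcd(20, 72) = 4, gcd(21, 72) = 3, gcd(22, 72) = 2, gcd(24, 72) = 24, gcd(26, 72) = 2, gcd(27, 72) = 9, gcd(28, 72) = 4, gcd(30, 72) = 6, gcd(32, 72) = 8, gcd(33, 72) = 3, gcd(34, 72) = 2, gcd(36, 72) = 36, gcd(38, 72) = 2, gcd(39, 72) = 3, gcd(40, 72) = 8, gcd(42, 72) = 6, gcd(44, 72) = 4, gcd(45, 72) = 9, gcd(46, 72) = 2, gcd(48, 72) = 24, gcd(50, 72) = 2, gcd(51, 72) = 3, gcd(52, 72) = 4, gcd(54, 72) = 18, gcd(56, 72) = 8, gcd(57, 72) = 3, gcd(58, 72) = 2, gcd(60, 72) = 12, gcd(62, 72) = 2, gcd(63, 72) = 9, gcd(64, 72) = 8, gcd(66, 72) = 6, gcd(68, 72) = 4, gcd(69, 72) = 3, gcd(70, 72) = 2.
All other a ∈ {1, ..., 71} have gcd(a, 72) = 1 and are units. So the nonzero zero-divisors are exactly the 47 values of a appearing in this scan.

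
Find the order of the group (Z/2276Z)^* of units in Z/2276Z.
(Z/2276Z)^* consists of the classes a with gcd(a, 2276) = 1, so its order is φ(2276). φ is multiplicative, with φ(p^e) = p^e − p^(e−1). Factorise 2276 = 2^2 · 569. Then
  φ(2276) = (2^2 − 2^1) · (569 − 1) = 2 · 568 = 1136.
Thus |(Z/2276Z)^*| = 1136.

Final answer: |(Z/2276Z)^*| = 1136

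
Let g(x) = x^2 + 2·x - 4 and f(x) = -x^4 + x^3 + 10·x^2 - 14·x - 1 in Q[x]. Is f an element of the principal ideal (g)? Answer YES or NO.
In Q[x] the ideal (g) consists of all multiples of g, so f ∈ (g) iff g | f, i.e. iff the remainder of f on division by g is 0. Divide f by g (g is monic, so eliminate the leading term of the running remainder at each step):
  leading term -x^4: subtract (-x^2)·g(x) = -x^4 - 2·x^3 + 4·x^2, leaving 3·x^3 + 6·x^2 - 14·x - 1
  leading term 3·x^3: subtract (3·x)·g(x) = 3·x^3 + 6·x^2 - 12·x, leaving -2·x - 1
The remainder r(x) = -2·x - 1 ≠ 0 (and deg r < deg g), so g ∤ f, i.e. f ∉ (g).

Final answer: NO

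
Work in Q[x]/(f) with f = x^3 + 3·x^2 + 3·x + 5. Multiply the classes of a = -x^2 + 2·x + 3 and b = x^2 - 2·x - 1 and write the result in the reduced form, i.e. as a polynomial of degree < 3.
a · b ≡ -18·x^2 - 24·x - 38 (mod f(x))

First multiply in Q[x] without reducing: a · b = -x^4 + 4·x^3 - 8·x - 3. Now divide by f(x) = x^3 + 3·x^2 + 3·x + 5, eliminating the leading term at each step:
  leading term -x^4: subtract (-x)·f(x) = -x^4 - 3·x^3 - 3·x^2 - 5·x, leaving 7·x^3 + 3·x^2 - 3·x - 3
  leading term 7·x^3: subtract (7)·f(x) = 7·x^3 + 21·x^2 + 21·x + 35, leaving -18·x^2 - 24·x - 38
The degree is now < 3, so this is the remainder. Hence a · b ≡ -18·x^2 - 24·x - 38 in Q[x]/(f).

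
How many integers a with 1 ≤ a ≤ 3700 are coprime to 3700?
The number of a ∈ {1, ..., 3700} with gcd(a, 3700) = 1 is by definition Euler's totient φ(3700). φ is multiplicative, with φ(p^e) = p^e − p^(e−1). Factorise 3700 = 2^2 · 5^2 · 37. Then
  φ(3700) = (2^2 − 2^1) · (5^2 − 5^1) · (37 − 1) = 2 · 20 · 36 = 1440.
So there are 1440 such integers.

Final answer: 1440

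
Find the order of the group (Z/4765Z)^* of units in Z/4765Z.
|(Z/4765Z)^*| = 3808

(Z/4765Z)^* consists of the classes a with gcd(a, 4765) = 1, so its order is φ(4765). φ is multiplicative, with φ(p^e) = p^e − p^(e−1). Factorise 4765 = 5 · 953. Then
  φ(4765) = (5 − 1) · (953 − 1) = 4 · 952 = 3808.
Thus |(Z/4765Z)^*| = 3808.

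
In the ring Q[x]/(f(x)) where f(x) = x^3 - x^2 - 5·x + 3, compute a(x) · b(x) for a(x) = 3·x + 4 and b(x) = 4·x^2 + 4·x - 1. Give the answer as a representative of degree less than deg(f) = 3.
First multiply in Q[x] without reducing: a · b = 12·x^3 + 28·x^2 + 13·x - 4. Now divide by f(x) = x^3 - x^2 - 5·x + 3, eliminating the leading term at each step:
  leading term 12·x^3: subtract (12)·f(x) = 12·x^3 - 12·x^2 - 60·x + 36, leaving 40·x^2 + 73·x - 40
The degree is now < 3, so this is the remainder. Hence a · b ≡ 40·x^2 + 73·x - 40 in Q[x]/(f).

Final answer: a · b ≡ 40·x^2 + 73·x - 40 (mod f(x))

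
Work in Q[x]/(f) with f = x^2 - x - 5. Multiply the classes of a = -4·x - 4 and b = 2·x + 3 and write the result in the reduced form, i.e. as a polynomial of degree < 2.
First multiply in Q[x] without reducing: a · b = -8·x^2 - 20·x - 12. Now divide by f(x) = x^2 - x - 5, eliminating the leading term at each step:
  leading term -8·x^2: subtract (-8)·f(x) = -8·x^2 + 8·x + 40, leaving -28·x - 52
The degree is now < 2, so this is the remainder. Hence a · b ≡ -28·x - 52 in Q[x]/(f).

Final answer: a · b ≡ -28·x - 52 (mod f(x))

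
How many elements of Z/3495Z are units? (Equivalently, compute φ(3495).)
An element a ∈ Z/3495Z is a unit iff gcd(a, 3495) = 1, so the number of units is φ(3495). φ is multiplicative, with φ(p^e) = p^e − p^(e−1). Factorise 3495 = 3 · 5 · 233. Then
  φ(3495) = (3 − 1) · (5 − 1) · (233 − 1) = 2 · 4 · 232 = 1856.

Final answer: Z/3495Z has φ(3495) = 1856 units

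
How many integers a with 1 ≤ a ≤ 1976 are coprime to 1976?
The number of a ∈ {1, ..., 1976} with gcd(a, 1976) = 1 is by definition Euler's totient φ(1976). φ is multiplicative, with φ(p^e) = p^e − p^(e−1). Factorise 1976 = 2^3 · 13 · 19. Then
  φ(1976) = (2^3 − 2^2) · (13 − 1) · (19 − 1) = 4 · 12 · 18 = 864.
So there are 864 such integers.

Final answer: 864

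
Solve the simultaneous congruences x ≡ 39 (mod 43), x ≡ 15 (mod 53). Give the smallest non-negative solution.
The moduli 43, 53 are pairwise coprime, so by the CRT there is a unique solution mod 43·53 = 2279.
Solve by successive substitution. Start with x ≡ 39 (mod 43).
  Combine with x ≡ 15 (mod 53): write x = 39 + 43·t and require 39 + 43·t ≡ 15 (mod 53), i.e. 43·t ≡ 15 − 39 ≡ 29 (mod 53). Since 43^(−1) ≡ 37 (mod 53), t ≡ 37·29 ≡ 13 (mod 53). So x ≡ 39 + 43·13 = 598 (mod 2279).
Unique solution in [0, 2279): x = 598.

Final answer: x ≡ 598 (mod 2279); the representative in [0, 2279) is 598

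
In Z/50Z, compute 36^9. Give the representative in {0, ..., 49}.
Use repeated squaring. Binary(9) = 1001. Walk through the bits of the exponent 9 left-to-right: at each bit after the leading one, square the running value, then multiply by 36 if the bit is 1 (always reducing mod 50):
  bit 1 = 1 (leading): start with 36.
  bit 2 = 0: square 36^2 = 1296 ≡ 46 (mod 50).
  bit 3 = 0: square 46^2 = 2116 ≡ 16 (mod 50).
  bit 4 = 1: square 16^2 = 256 ≡ 6; bit is 1, so multiply 6·36 = 216 ≡ 16 (mod 50).
Final value: 36^9 ≡ 16 (mod 50).

Final answer: 16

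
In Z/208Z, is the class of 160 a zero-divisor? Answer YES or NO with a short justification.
gcd(160, 208) = 16 > 1, so 160 is not a unit in Z/208Z. In Z/nZ every nonzero non-unit is a zero-divisor: explicitly, take b = 208/gcd = 13 ≠ 0 (mod 208); then 160·13 = 2080 = 10·208, i.e. 160·13 ≡ 0 (mod 208). So 160 is a zero-divisor.

Final answer: YES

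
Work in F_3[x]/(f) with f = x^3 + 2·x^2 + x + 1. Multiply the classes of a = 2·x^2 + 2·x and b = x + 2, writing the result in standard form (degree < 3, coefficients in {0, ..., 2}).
Multiply as integer polynomials: a · b = 2·x^3 + 6·x^2 + 4·x. Reducing coefficients mod 3: a · b ≡ 2·x^3 + x. Now divide by f(x) = x^3 + 2·x^2 + x + 1 in F_3[x], eliminating the leading term at each step:
  leading term 2·x^3: subtract (2)·f(x) = 2·x^3 + x^2 + 2·x + 2, leaving 2·x^2 + 2·x + 1 (coefficients mod 3)
The degree is now < 3, so this is the remainder. Hence a · b ≡ 2·x^2 + 2·x + 1 in F_3[x]/(f).

Final answer: a · b ≡ 2·x^2 + 2·x + 1 (mod f(x))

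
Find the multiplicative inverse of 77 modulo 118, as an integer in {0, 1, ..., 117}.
Apply the extended Euclidean algorithm to (118, 77), tracking rows (r, s, t) with s·118 + t·77 = r. Each division r_prev = q·r_cur + r_new produces the new row as (previous row) − q·(current row):
  row A: (118, 1, 0)   [1·118 + 0·77 = 118]
  row B: (77, 0, 1)   [0·118 + 1·77 = 77]
  118 = 1·77 + 41   → row C = row A − 1·row B = (41, 1, −1)   [check: 1·118 − 1·77 = 41]
  77 = 1·41 + 36   → row D = row B − 1·row C = (36, −1, 2)   [check: −1·118 + 2·77 = 36]
  41 = 1·36 + 5   → row E = row C − 1·row D = (5, 2, −3)   [check: 2·118 − 3·77 = 5]
  36 = 7·5 + 1   → row F = row D − 7·row E = (1, −15, 23)   [check: −15·118 + 23·77 = 1]
  5 = 5·1 + 0   → remainder 0, stop. gcd = 1 (last nonzero row F).
The gcd is 1, so 77 is invertible mod 118. The last nonzero row gives −15·118 + 23·77 = 1, so t = 23. So 77^(−1) ≡ 23 (mod 118). Verify: 77 · 23 = 1771 ≡ 1 (mod 118). ✓

Final answer: 77^(−1) ≡ 23 (mod 118)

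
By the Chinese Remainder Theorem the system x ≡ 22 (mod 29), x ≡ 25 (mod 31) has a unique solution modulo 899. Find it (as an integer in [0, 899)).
The moduli 29, 31 are pairwise coprime, so by the CRT there is a unique solution mod 29·31 = 899.
Solve by successive substitution. Start with x ≡ 22 (mod 29).
  Combine with x ≡ 25 (mod 31): write x = 22 + 29·t and require 22 + 29·t ≡ 25 (mod 31), i.e. 29·t ≡ 25 − 22 ≡ 3 (mod 31). Since 29^(−1) ≡ 15 (mod 31), t ≡ 15·3 ≡ 14 (mod 31). So x ≡ 22 + 29·14 = 428 (mod 899).
Unique solution in [0, 899): x = 428.

Final answer: x ≡ 428 (mod 899); the representative in [0, 899) is 428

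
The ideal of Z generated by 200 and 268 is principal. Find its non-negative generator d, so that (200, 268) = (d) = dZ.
In the PID Z, (a, b) is generated by gcd(a, b). Compute gcd(268, 200) with the extended Euclidean algorithm, tracking rows (r, s, t) with s·268 + t·200 = r:
  row A: (268, 1, 0)   [1·268 + 0·200 = 268]
  row B: (200, 0, 1)   [0·268 + 1·200 = 200]
  268 = 1·200 + 68   → row C = row A − 1·row B = (68, 1, −1)   [check: 1·268 − 1·200 = 68]
  200 = 2·68 + 64   → row D = row B − 2·row C = (64, −2, 3)   [check: −2·268 + 3·200 = 64]
  68 = 1·64 + 4   → row E = row C − 1·row D = (4, 3, −4)   [check: 3·268 − 4·200 = 4]
  64 = 16·4 + 0   → remainder 0, stop. gcd = 4 (last nonzero row E).
So gcd(200, 268) = 4, with Bézout identity 3·268 − 4·200 = 4. Containment (⊇): the Bézout identity exhibits 4 as an element of (200, 268), giving (4) ⊆ (200, 268). Containment (⊆): since 4 | 200 and 4 | 268 (200 = 4·50, 268 = 4·67), every Z-linear combination of 200 and 268 is divisible by 4, so (200, 268) ⊆ (4). Therefore (200, 268) = (4), d = 4.

Final answer: (200, 268) = (4); d = 4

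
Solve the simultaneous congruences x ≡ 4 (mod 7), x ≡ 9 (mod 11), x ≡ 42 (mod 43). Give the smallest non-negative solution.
The moduli 7, 11, 43 are pairwise coprime, so by the CRT there is a unique solution mod 7·11·43 = 3311.
Solve by successive substitution. Start with x ≡ 4 (mod 7).
  Combine with x ≡ 9 (mod 11): write x = 4 + 7·t and require 4 + 7·t ≡ 9 (mod 11), i.e. 7·t ≡ 9 − 4 ≡ 5 (mod 11). Since 7^(−1) ≡ 8 (mod 11), t ≡ 8·5 ≡ 7 (mod 11). So x ≡ 4 + 7·7 = 53 (mod 77).
  Combine with x ≡ 42 (mod 43): write x = 53 + 77·t and require 53 + 77·t ≡ 42 (mod 43), i.e. 77·t ≡ 42 − 53 ≡ 32 (mod 43). Since 77^(−1) ≡ 19 (mod 43) (77 ≡ 34 (mod 43)), t ≡ 19·32 ≡ 6 (mod 43). So x ≡ 53 + 77·6 = 515 (mod 3311).
Unique solution in [0, 3311): x = 515.

Final answer: x ≡ 515 (mod 3311); the representative in [0, 3311) is 515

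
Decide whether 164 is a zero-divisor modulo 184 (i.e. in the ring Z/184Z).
gcd(164, 184) = 4 > 1, so 164 is not a unit in Z/184Z. In Z/nZ every nonzero non-unit is a zero-divisor: explicitly, take b = 184/gcd = 46 ≠ 0 (mod 184); then 164·46 = 7544 = 41·184, i.e. 164·46 ≡ 0 (mod 184). So 164 is a zero-divisor.

Final answer: YES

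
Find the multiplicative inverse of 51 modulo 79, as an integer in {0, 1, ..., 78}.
Apply the extended Euclidean algorithm to (79, 51), tracking rows (r, s, t) with s·79 + t·51 = r. Each division r_prev = q·r_cur + r_new produces the new row as (previous row) − q·(current row):
  row A: (79, 1, 0)   [1·79 + 0·51 = 79]
  row B: (51, 0, 1)   [0·79 + 1·51 = 51]
  79 = 1·51 + 28   → row C = row A − 1·row B = (28, 1, −1)   [check: 1·79 − 1·51 = 28]
  51 = 1·28 + 23   → row D = row B − 1·row C = (23, −1, 2)   [check: −1·79 + 2·51 = 23]
  28 = 1·23 + 5   → row E = row C − 1·row D = (5, 2, −3)   [check: 2·79 − 3·51 = 5]
  23 = 4·5 + 3   → row F = row D − 4·row E = (3, −9, 14)   [check: −9·79 + 14·51 = 3]
  5 = 1·3 + 2   → row G = row E − 1·row F = (2, 11, −17)   [check: 11·79 − 17·51 = 2]
  3 = 1·2 + 1   → row H = row F − 1·row G = (1, −20, 31)   [check: −20·79 + 31·51 = 1]
  2 = 2·1 + 0   → remainder 0, stop. gcd = 1 (last nonzero row H).
The gcd is 1, so 51 is invertible mod 79. The last nonzero row gives −20·79 + 31·51 = 1, so t = 31. So 51^(−1) ≡ 31 (mod 79). Verify: 51 · 31 = 1581 ≡ 1 (mod 79). ✓

Final answer: 51^(−1) ≡ 31 (mod 79)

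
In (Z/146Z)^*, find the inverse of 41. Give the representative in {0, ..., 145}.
41^(−1) ≡ 57 (mod 146)

Apply the extended Euclidean algorithm to (146, 41), tracking rows (r, s, t) with s·146 + t·41 = r. Each division r_prev = q·r_cur + r_new produces the new row as (previous row) − q·(current row):
  row A: (146, 1, 0)   [1·146 + 0·41 = 146]
  row B: (41, 0, 1)   [0·146 + 1·41 = 41]
  146 = 3·41 + 23   → row C = row A − 3·row B = (23, 1, −3)   [check: 1·146 − 3·41 = 23]
  41 = 1·23 + 18   → row D = row B − 1·row C = (18, −1, 4)   [check: −1·146 + 4·41 = 18]
  23 = 1·18 + 5   → row E = row C − 1·row D = (5, 2, −7)   [check: 2·146 − 7·41 = 5]
  18 = 3·5 + 3   → row F = row D − 3·row E = (3, −7, 25)   [check: −7·146 + 25·41 = 3]
  5 = 1·3 + 2   → row G = row E − 1·row F = (2, 9, −32)   [check: 9·146 − 32·41 = 2]
  3 = 1·2 + 1   → row H = row F − 1·row G = (1, −16, 57)   [check: −16·146 + 57·41 = 1]
  2 = 2·1 + 0   → remainder 0, stop. gcd = 1 (last nonzero row H).
The gcd is 1, so 41 is invertible mod 146. The last nonzero row gives −16·146 + 57·41 = 1, so t = 57. So 41^(−1) ≡ 57 (mod 146). Verify: 41 · 57 = 2337 ≡ 1 (mod 146). ✓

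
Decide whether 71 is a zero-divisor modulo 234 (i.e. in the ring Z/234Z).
NO

gcd(71, 234) = 1, so 71 is a unit in Z/234Z (it has a multiplicative inverse). A unit cannot be a zero-divisor: if 71·b ≡ 0 then multiplying both sides by 71^(−1) gives b ≡ 0. So 71 is not a zero-divisor.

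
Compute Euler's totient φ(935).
φ is multiplicative, with φ(p^e) = p^e − p^(e−1). Factorise 935 = 5 · 11 · 17. Then
  φ(935) = (5 − 1) · (11 − 1) · (17 − 1) = 4 · 10 · 16 = 640.

Final answer: φ(935) = 640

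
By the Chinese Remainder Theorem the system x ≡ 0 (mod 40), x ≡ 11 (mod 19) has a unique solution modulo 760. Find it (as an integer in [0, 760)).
x ≡ 600 (mod 760); the representative in [0, 760) is 600

The moduli 40, 19 are pairwise coprime, so by the CRT there is a unique solution mod 40·19 = 760.
Solve by successive substitution. Start with x ≡ 0 (mod 40).
  Combine with x ≡ 11 (mod 19): write x = 40·t and require 40·t ≡ 11 (mod 19). Since 40^(−1) ≡ 10 (mod 19) (40 ≡ 2 (mod 19)), t ≡ 10·11 ≡ 15 (mod 19). So x ≡ 40·15 = 600 (mod 760).
Unique solution in [0, 760): x = 600.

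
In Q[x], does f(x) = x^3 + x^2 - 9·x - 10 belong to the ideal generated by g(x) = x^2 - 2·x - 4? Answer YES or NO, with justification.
NO

In Q[x] the ideal (g) consists of all multiples of g, so f ∈ (g) iff g | f, i.e. iff the remainder of f on division by g is 0. Divide f by g (g is monic, so eliminate the leading term of the running remainder at each step):
  leading term x^3: subtract (x)·g(x) = x^3 - 2·x^2 - 4·x, leaving 3·x^2 - 5·x - 10
  leading term 3·x^2: subtract (3)·g(x) = 3·x^2 - 6·x - 12, leaving x + 2
The remainder r(x) = x + 2 ≠ 0 (and deg r < deg g), so g ∤ f, i.e. f ∉ (g).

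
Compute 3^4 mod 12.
9

Use repeated squaring. Binary(4) = 100. Walk through the bits of the exponent 4 left-to-right: at each bit after the leading one, square the running value, then multiply by 3 if the bit is 1 (always reducing mod 12):
  bit 1 = 1 (leading): start with 3.
  bit 2 = 0: square 3^2 = 9 (mod 12).
  bit 3 = 0: square 9^2 = 81 ≡ 9 (mod 12).
Final value: 3^4 ≡ 9 (mod 12).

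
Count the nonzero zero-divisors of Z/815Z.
Z/815Z has 166 nonzero zero-divisors

In Z/815Z each nonzero element is either a unit (gcd with 815 is 1) or a zero-divisor (gcd > 1). The number of units is φ(815): factorise 815 = 5 · 163, so φ(815) = (5 − 1) · (163 − 1) = 4 · 162 = 648. The nonzero elements number 815 − 1 = 814. Hence the nonzero zero-divisors number 814 − 648 = 166.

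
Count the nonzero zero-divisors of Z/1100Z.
In Z/1100Z each nonzero element is either a unit (gcd with 1100 is 1) or a zero-divisor (gcd > 1). The number of units is φ(1100): factorise 1100 = 2^2 · 5^2 · 11, so φ(1100) = (2^2 − 2^1) · (5^2 − 5^1) · (11 − 1) = 2 · 20 · 10 = 400. The nonzero elements number 1100 − 1 = 1099. Hence the nonzero zero-divisors number 1099 − 400 = 699.

Final answer: Z/1100Z has 699 nonzero zero-divisors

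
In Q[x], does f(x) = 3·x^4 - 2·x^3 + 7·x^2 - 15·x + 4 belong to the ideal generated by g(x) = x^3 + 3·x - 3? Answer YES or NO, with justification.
In Q[x] the ideal (g) consists of all multiples of g, so f ∈ (g) iff g | f, i.e. iff the remainder of f on division by g is 0. Divide f by g (g is monic, so eliminate the leading term of the running remainder at each step):
  leading term 3·x^4: subtract (3·x)·g(x) = 3·x^4 + 9·x^2 - 9·x, leaving -2·x^3 - 2·x^2 - 6·x + 4
  leading term -2·x^3: subtract (-2)·g(x) = -2·x^3 - 6·x + 6, leaving -2·x^2 - 2
The remainder r(x) = -2·x^2 - 2 ≠ 0 (and deg r < deg g), so g ∤ f, i.e. f ∉ (g).

Final answer: NO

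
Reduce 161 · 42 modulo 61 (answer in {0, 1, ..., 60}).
Reduce the factors first: 161 ≡ 39 (mod 61), so 161 · 42 ≡ 39 · 42 (mod 61). 39 · 42 = 1638. Dividing by 61: 1638 = 26·61 + 52. So (161 · 42) mod 61 = 52.

Final answer: 52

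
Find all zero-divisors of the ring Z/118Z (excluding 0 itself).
nonzero zero-divisors of Z/118Z = {2, 4, 6, 8, 10, 12, 14, 16, 18, 20, 22, 24, 26, 28, 30, 32, 34, 36, 38, 40, 42, 44, 46, 48, 50, 52, 54, 56, 58, 59, 60, 62, 64, 66, 68, 70, 72, 74, 76, 78, 80, 82, 84, 86, 88, 90, 92, 94, 96, 98, 100, 102, 104, 106, 108, 110, 112, 114, 116}

An element a ∈ Z/118Z (with a ≠ 0) is a zero-divisor iff gcd(a, 118) > 1 (because a is a unit precisely when gcd(a, n) = 1, and in Z/nZ every nonzero, non-unit element is a zero-divisor). Scan a = 1, ..., 117 and keep those with gcd(a, 118) > 1:
  gcd(2, 118) = 2, gcd(4, 118) = 2, gcd(6, 118) = 2, gcd(8, 118) = 2, gcd(10, 118) = 2, gcd(12, 118) = 2, gcd(14, 118) = 2, gcd(16, 118) = 2, gcd(18, 118) = 2, gcd(20, 118) = 2, gcd(22, 118) = 2, gcd(24, 118) = 2, gcd(26, 118) = 2, gcd(28, 118) = 2, gcd(30, 118) = 2, gcd(32, 118) = 2, gcd(34, 118) = 2, gcd(36, 118) = 2, gcd(38, 118) = 2, gcd(40, 118) = 2, gcd(42, 118) = 2, gcd(44, 118) = 2, gcd(46, 118) = 2, gcd(48, 118) = 2, gcd(50, 118) = 2, gcd(52, 118) = 2, gcd(54, 118) = 2, gcd(56, 118) = 2, gcd(58, 118) = 2, gcd(59, 118) = 59, gcd(60, 118) = 2, gcd(62, 118) = 2, gcd(64, 118) = 2, gcd(66, 118) = 2, gcd(68, 118) = 2, gcd(70, 118) = 2, gcd(72, 118) = 2, gcd(74, 118) = 2, gcd(76, 118) = 2, gcd(78, 118) = 2, gcd(80, 118) = 2, gcd(82, 118) = 2, gcd(84, 118) = 2, gcd(86, 118) = 2, gcd(88, 118) = 2, gcd(90, 118) = 2, gcd(92, 118) = 2, gcd(94, 118) = 2, gcd(96, 118) = 2, gcd(98, 118) = 2, gcd(100, 118) = 2, gcd(102, 118) = 2, gcd(104, 118) = 2, gcd(106, 118) = 2, gcd(108, 118) = 2, gcd(110, 118) = 2, gcd(112, 118) = 2, gcd(114, 118) = 2, gcd(116, 118) = 2.
All other a ∈ {1, ..., 117} have gcd(a, 118) = 1 and are units. So the nonzero zero-divisors are exactly the 59 values of a appearing in this scan.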